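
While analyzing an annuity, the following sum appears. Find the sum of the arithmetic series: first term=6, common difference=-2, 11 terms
Last term: a_n=6 + (11 - 1)·-2=-14
Sum=n(a_1 + a_n)/2=11(6 + (-14))/2=-44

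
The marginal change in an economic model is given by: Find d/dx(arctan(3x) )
d/dx[arctan(u)] = u'/(1+u²), u = 3x, u' = 3

Answer: 3/(1+9x²)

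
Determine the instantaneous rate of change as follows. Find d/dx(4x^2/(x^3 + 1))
Quotient rule: (f/g)' = (f'g - fg')/g²
f = 4x^2, f' = 8x
g = x^3 + 1, g' = 3x^2

Answer: (8x·(x^3 + 1) - 12x^4)/(x^3 + 1)²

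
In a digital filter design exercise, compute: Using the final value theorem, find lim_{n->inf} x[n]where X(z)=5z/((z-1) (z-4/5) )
Final value theorem: lim x[n]=lim_{z->1} (z-1) * X(z)
(z-1) * X(z)=5z/(z-4/5)
As z->1: 5/(1-4/5)=5/(1/5)=25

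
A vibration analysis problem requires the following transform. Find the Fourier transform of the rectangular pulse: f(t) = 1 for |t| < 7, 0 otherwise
F(omega) = integral from -7 to 7 of e^(-j * omega * t) dt
= 2 * sin(7 * omega)/omega = 14 * sinc(7 * omega/pi)

Answer: 2 * sin(7 * omega)/omega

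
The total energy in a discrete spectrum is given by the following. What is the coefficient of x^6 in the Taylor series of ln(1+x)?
ln(1 + x) = Σ (-1)^(n + 1) x^n/n
Coefficient of x^6 = (-1)^7/6 = -1/6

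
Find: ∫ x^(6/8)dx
Power rule: ∫ x^(3/4) dx = x^(7/4)/(7/4) + C

Answer: (4/7)·x^(7/4) + C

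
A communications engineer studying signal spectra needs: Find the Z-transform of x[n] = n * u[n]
Standard pair: Z{n*u[n]}=z/(z-1)^2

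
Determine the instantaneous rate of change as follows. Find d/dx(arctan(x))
d/dx[arctan(u)] = u'/(1+u²), u = x, u' = 1

Answer: 1/(1+x²)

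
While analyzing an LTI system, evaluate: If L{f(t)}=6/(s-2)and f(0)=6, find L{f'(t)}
L{f'(t)} = s·F(s) - f(0) = 6s/(s-2) - 6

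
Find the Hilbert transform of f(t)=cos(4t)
The Hilbert transform shifts each frequency component by -pi/2.
H{cos(wt)}=sin(wt)
With w=4: H{cos(4t)}=sin(4t)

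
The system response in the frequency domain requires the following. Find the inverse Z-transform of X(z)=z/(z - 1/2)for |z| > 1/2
Standard pair: z/(z-a) <-> a^n*u[n] for causal signals
With a=1/2: x[n]=(1/2)^n*u[n]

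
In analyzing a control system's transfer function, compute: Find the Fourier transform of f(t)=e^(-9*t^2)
The Fourier transform of a Gaussian e^(-a * t^2) is sqrt(pi/a) * e^(-omega^2/(4a)).
With a = 9: F(omega) = sqrt(pi)/3 * e^(-omega^2/36)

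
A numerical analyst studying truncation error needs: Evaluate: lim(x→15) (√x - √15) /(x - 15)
Multiply by conjugate (√x+√15)/(√x+√15):
= (x - 15)/((x - 15)(√x+√15)) = 1/(√x+√15)
As x → 15: 1/(2√15)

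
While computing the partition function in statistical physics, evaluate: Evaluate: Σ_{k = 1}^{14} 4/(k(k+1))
Partial fractions: 4/(k(k + 1)) = 4/k - 4/(k + 1)
Telescoping sum: 4(1 - 1/15) = 4·14/15

Answer: 56/15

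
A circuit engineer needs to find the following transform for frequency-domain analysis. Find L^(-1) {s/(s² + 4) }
L^(-1){s/(s²+w²)}=cos(wt)
Here w=2

Answer: cos(2t)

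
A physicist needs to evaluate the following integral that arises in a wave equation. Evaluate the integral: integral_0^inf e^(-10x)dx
integral_0^inf e^(-10x) dx=[-1/10 * e^(-10x)]_0^inf
=0 - (-1/10)=1/10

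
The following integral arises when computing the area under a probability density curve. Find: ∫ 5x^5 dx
Using power rule: ∫ 5x^5 dx = 5/6 x^6 + C = (5/6)x^6 + C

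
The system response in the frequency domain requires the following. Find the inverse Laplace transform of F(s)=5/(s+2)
L^(-1){5/(s-a)} = c·e^(at)
Here a = -2, c = 5

Answer: 5e^(-2t)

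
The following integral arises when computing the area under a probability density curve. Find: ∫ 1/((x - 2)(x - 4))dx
Partial fractions: 1/((x-2)(x-4))=A/(x-2)+B/(x-4)
A=-1/2, B=1/2
∫ [-1/2· 1/(x-2)+1/2· 1/(x-4)] dx
=(1/2)[ln|x-4| - ln|x-2|]+C

Answer: (1/2)·ln|(x-4)/(x-2)|+C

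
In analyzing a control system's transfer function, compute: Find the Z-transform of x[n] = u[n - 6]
Using the time-shift property: Z{u[n-6]}=z^(-6)*z/(z-1)
=z^(-5)/(z-1)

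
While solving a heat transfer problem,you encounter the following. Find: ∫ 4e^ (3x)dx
Since d/dx[e^(3x)]=3e^(3x), we get 4/3 e^(3x) + C

Answer: (4/3)e^(3x) + C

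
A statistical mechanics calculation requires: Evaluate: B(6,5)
B(x,y) = Γ(x)Γ(y)/Γ(x + y) = (x-1)!(y-1)!/(x + y-1)!
B(6,5) = 5!·4!/10! = 1/1260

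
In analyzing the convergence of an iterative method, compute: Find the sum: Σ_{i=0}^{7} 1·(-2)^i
Geometric series: S = a(1 - r^n)/(1 - r)
a = 1, r = -2, n = 8
S = 1(1 - 256)/3 = -85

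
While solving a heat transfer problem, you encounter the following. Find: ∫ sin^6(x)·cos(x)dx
Let u = sin(x), du = cos(x) dx
∫ u^6 du = u^7/7+C

Answer: sin^7(x)/7+C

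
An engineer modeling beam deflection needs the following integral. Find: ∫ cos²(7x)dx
Using identity cos²(u)=(1 + cos(2u))/2:
∫ (1 + cos(14x))/2 dx=x/2 + sin(14x)/28 + C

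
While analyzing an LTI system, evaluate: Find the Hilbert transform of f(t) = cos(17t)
The Hilbert transform shifts each frequency component by -pi/2.
H{cos(wt)} = sin(wt)
With w = 17: H{cos(17t)} = sin(17t)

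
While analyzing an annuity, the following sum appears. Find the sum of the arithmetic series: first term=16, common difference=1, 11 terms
Last term: a_n = 16+(11-1)·1 = 26
Sum = n(a_1+a_n)/2 = 11(16+26)/2 = 231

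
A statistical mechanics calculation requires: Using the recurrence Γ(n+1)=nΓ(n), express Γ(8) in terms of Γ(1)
Γ(8) = 7Γ(7) = 7·6Γ(6) = ... = 7!·Γ(1) = 5040·Γ(1)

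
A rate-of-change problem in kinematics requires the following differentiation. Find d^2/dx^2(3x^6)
Apply power rule 2 times:
d^1: 18x^5
d^2: 90x^4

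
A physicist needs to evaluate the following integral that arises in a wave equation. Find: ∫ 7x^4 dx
Using power rule: ∫ 7x^4 dx = 7/5 x^5 + C = (7/5)x^5 + C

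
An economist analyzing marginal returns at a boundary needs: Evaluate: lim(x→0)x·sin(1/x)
Squeeze theorem: -|x| ≤ x·sin(1/x) ≤ |x|
Since x → 0 as x → 0, by squeeze theorem the limit is 0

Answer: 0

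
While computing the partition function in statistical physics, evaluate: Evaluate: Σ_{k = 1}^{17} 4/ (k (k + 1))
Partial fractions: 4/(k(k+1))=4/k - 4/(k+1)
Telescoping sum: 4(1-1/18)=4·17/18

Answer: 34/9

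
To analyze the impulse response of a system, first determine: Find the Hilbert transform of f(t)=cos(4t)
The Hilbert transform shifts each frequency component by -pi/2.
H{cos(wt)}=sin(wt)
With w=4: H{cos(4t)}=sin(4t)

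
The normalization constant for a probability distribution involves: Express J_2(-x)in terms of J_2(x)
For integer n: J_n(-x) = (-1)^n J_n(x)
With n = 2: J_2(-x) = (-1)^2 J_2(x) = J_2(x)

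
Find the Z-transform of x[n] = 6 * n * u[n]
Z{n * u[n]} = z/(z-1)^2
By linearity: Z{6 * n * u[n]} = 6z/(z-1)^2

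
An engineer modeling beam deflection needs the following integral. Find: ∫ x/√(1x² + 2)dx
Let u = x²+2, du = 2x dx
∫ (1/2)·u^(-1/2) du = √u+C

Answer: √(x²+2)+C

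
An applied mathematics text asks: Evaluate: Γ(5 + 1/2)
Γ(n + 1/2) = (2n)!√π/(4^n·n!)
= 3628800√π/(1024·120) = (945/32)·√π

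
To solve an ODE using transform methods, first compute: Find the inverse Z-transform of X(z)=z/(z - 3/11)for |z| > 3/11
Standard pair: z/(z-a) <-> a^n*u[n] for causal signals
With a=3/11: x[n]=(3/11)^n*u[n]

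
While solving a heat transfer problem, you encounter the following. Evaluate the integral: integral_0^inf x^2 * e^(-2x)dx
This is a Gamma integral. Substitute u=2x (du=2 dx):
integral_0^inf x^2 * e^(-2x) dx=(1/2^3) integral_0^inf u^2 * e^(-u) du
=Gamma(3)/2^3=2!/2^3=2/8

Answer: 1/4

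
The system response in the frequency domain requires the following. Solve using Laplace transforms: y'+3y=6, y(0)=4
Take L of both sides: sY(s) - 4 + 3Y(s) = 6/s
Y(s)(s + 3) = 6/s + 4
Y(s) = 6/(s(s + 3)) + 4/(s + 3)
Partial fractions: 6/(s(s + 3)) = 2/s - 2/(s + 3)
So Y(s) = 2/s + 2/(s + 3)
Inverse transform (L^(-1){1/s} = 1, L^(-1){1/(s + 3)} = e^(-3t)):

Answer: y(t) = 2 + 2·e^(-3t)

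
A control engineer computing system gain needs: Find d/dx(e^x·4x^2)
Product rule: (fg)' = f'g + fg'
f = e^x, f' = e^x
g = 4x^2, g' = 8x

Answer: 4·e^x·x^2 + 8·e^x·x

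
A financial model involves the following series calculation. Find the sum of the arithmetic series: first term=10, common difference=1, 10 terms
Last term: a_n = 10+(10-1)·1 = 19
Sum = n(a_1+a_n)/2 = 10(10+19)/2 = 145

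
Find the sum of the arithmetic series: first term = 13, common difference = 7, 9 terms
Last term: a_n=13+(9-1)·7=69
Sum=n(a_1+a_n)/2=9(13+69)/2=369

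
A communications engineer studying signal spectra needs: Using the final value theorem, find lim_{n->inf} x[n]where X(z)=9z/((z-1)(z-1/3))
Final value theorem: lim x[n] = lim_{z->1} (z-1) * X(z)
(z-1) * X(z) = 9z/(z-1/3)
As z->1: 9/(1 - 1/3) = 9/(2/3) = 27/2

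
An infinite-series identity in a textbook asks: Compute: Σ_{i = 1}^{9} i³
Using formula: Σ i^3=[n(n + 1)/2]²=[9·10/2]²=2025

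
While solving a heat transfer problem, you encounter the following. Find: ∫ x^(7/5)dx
Power rule: ∫ x^(7/5) dx=x^(12/5)/(12/5)+C

Answer: (5/12)·x^(12/5)+C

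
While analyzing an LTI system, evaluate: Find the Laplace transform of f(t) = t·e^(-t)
L{t·e^(at)}=1/(s-a)²
L{t·e^(-t)}=1/(s+1)²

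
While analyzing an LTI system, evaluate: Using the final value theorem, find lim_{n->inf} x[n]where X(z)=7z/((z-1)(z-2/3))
Final value theorem: lim x[n] = lim_{z->1} (z-1) * X(z)
(z-1) * X(z) = 7z/(z-2/3)
As z->1: 7/(1-2/3) = 7/(1/3) = 21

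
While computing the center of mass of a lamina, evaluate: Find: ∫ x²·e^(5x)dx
Integration by parts twice:
First: u = x², dv = e^(5x) dx => x²e^(5x)/5 - (2/5)∫ xe^(5x) dx
Second (∫ xe^(5x) dx): xe^(5x)/5 - e^(5x)/25
Combining: e^(5x)(x²/5-2x/25+2/125)+C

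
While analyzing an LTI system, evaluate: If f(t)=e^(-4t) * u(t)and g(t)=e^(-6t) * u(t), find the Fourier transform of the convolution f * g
By the convolution theorem: F{f*g}=F(omega)*G(omega)
F(omega)=1/(4 + j*omega), G(omega)=1/(6 + j*omega)
F{f*g}=1/((4 + j*omega)(6 + j*omega))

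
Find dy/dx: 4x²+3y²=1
Differentiate: 8x + 6y·(dy/dx)=0
dy/dx=-8x/(6y)=-(4/3)·(x/y)

Answer: dy/dx=-(4/3)·(x/y)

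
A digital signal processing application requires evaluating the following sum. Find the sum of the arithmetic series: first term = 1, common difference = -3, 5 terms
Last term: a_n=1+(5-1)·-3=-11
Sum=n(a_1+a_n)/2=5(1+(-11))/2=-25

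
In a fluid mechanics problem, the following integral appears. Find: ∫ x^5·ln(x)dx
By parts: u = ln(x), dv = x^5 dx
du = 1/x dx, v = x^6/6
= x^6·ln(x)/6 - ∫ x^5/6 dx
= x^6·ln(x)/6 - x^6/36+C

Answer: x^6(ln(x)/6-1/36)+C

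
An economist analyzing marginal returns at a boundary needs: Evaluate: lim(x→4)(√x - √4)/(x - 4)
Multiply by conjugate (√x + √4)/(√x + √4):
=(x - 4)/((x - 4)(√x + √4))=1/(√x + √4)
As x → 4: 1/(2√4)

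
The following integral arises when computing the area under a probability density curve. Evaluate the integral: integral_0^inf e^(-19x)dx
integral_0^inf e^(-19x) dx = [-1/19 * e^(-19x)]_0^inf
= 0 - (-1/19) = 1/19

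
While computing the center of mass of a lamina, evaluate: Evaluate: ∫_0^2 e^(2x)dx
Antiderivative: (1/2)e^(2x)
Evaluate: (1/2)(e^4 - 1)

Answer: (e^4 - 1)/2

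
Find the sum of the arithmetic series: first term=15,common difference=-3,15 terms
Last term: a_n=15+(15-1)·-3=-27
Sum=n(a_1+a_n)/2=15(15+(-27))/2=-90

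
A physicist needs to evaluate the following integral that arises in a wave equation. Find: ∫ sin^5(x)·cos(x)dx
Let u = sin(x), du = cos(x) dx
∫ u^5 du = u^6/6 + C

Answer: sin^6(x)/6 + C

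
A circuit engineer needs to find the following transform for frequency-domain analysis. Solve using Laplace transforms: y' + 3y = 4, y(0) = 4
Take L of both sides: sY(s)-4+3Y(s) = 4/s
Y(s)(s+3) = 4/s+4
Y(s) = 4/(s(s+3))+4/(s+3)
Partial fractions: 4/(s(s+3)) = (4/3)/s - (4/3)/(s+3)
So Y(s) = (4/3)/s+(8/3)/(s+3)
Inverse transform (L^(-1){1/s} = 1, L^(-1){1/(s+3)} = e^(-3t)):

Answer: y(t) = 4/3+(8/3)·e^(-3t)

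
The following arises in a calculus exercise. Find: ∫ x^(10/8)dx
Power rule: ∫ x^(5/4) dx = x^(9/4)/(9/4) + C

Answer: (4/9)·x^(9/4) + C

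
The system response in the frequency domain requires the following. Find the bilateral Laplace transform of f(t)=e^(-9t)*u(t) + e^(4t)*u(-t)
For e^(-9t) * u(t): L=1/(s + 9), Re(s) > -9
For e^(4t) * u(-t): L=-1/(s-4), Re(s) < 4
Combined: F(s)=1/(s + 9) - 1/(s-4), -9 < Re(s) < 4

Answer: 1/(s + 9) - 1/(s-4), ROC: -9 < Re(s) < 4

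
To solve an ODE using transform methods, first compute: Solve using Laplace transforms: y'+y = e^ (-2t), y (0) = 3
Take L: sY - 3 + Y = 1/(s + 2)
Y(s + 1) = 1/(s + 2) + 3
Y = 1/((s + 2)(s + 1)) + 3/(s + 1)
Partial fractions: 1/((s + 2)(s + 1)) = -1/(s + 2) + 1/(s + 1)
So Y = -1/(s + 2) + 4/(s + 1)
Inverse Laplace transform (L^(-1){1/(s + 2)} = e^(-2t), L^(-1){1/(s + 1)} = e^(-t)):

Answer: y(t) = -1·e^(-2t) + 4·e^(-t)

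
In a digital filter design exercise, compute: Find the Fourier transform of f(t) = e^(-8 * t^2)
The Fourier transform of a Gaussian e^(-a * t^2) is sqrt(pi/a) * e^(-omega^2/(4a)).
With a = 8: F(omega) = sqrt(pi/8) * e^(-omega^2/32)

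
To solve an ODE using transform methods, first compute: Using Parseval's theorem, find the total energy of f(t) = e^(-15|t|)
Parseval's theorem: E = integral |f(t)|^2 dt = (1/2pi) integral |F(omega)|^2 domega
E = integral_{-inf}^{inf} e^(-30|t|) dt = 2*integral_0^inf e^(-30t) dt = 2/(2*15) = 1/15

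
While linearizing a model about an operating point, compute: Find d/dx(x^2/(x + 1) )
Quotient rule: (f/g)'=(f'g - fg')/g²
f=x^2, f'=2x
g=x + 1, g'=1

Answer: (2x·(x + 1) - x^2)/(x + 1)²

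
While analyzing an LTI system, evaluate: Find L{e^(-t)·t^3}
First shifting: L{e^(at)f(t)}=F(s-a)
L{t^3}=6/s^4
Shift s → s+1: 6/(s+1)^4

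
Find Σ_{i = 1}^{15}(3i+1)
=3·Σ i+1·15=3·120+15=375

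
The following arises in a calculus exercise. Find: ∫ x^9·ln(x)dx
By parts: u=ln(x), dv=x^9 dx
du=1/x dx, v=x^10/10
=x^10·ln(x)/10 - ∫ x^9/10 dx
=x^10·ln(x)/10 - x^10/100+C

Answer: x^10(ln(x)/10-1/100)+C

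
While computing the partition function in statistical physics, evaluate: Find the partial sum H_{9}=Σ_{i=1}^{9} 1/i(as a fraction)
H_9 = 1 + 1/2 + 1/3 + ... + 1/9
= 7129/2520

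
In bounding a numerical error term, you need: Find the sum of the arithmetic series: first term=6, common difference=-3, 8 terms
Last term: a_n=6 + (8 - 1)·-3=-15
Sum=n(a_1 + a_n)/2=8(6 + (-15))/2=-36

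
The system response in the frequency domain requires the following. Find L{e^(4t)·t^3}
First shifting: L{e^(at)f(t)} = F(s-a)
L{t^3} = 6/s^4
Shift s → s-4: 6/(s-4)^4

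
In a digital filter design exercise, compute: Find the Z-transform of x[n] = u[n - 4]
Using the time-shift property: Z{u[n-4]} = z^(-4) * z/(z-1)
= z^(-3)/(z-1)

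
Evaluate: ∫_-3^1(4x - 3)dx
Step 1: Find antiderivative F(x) = 2x^2 - 3x
Step 2: F(1) - F(-3) = -1 - (27) = -28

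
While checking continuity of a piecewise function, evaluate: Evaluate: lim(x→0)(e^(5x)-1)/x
L'Hôpital (0/0): lim 5e^(5x)/1 = 5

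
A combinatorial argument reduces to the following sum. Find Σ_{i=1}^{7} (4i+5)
=4·Σ i+5·7=4·28+35=147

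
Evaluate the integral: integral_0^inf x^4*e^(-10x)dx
This is a Gamma integral. Substitute u=10x (du=10 dx):
integral_0^inf x^4*e^(-10x) dx=(1/10^5) integral_0^inf u^4*e^(-u) du
=Gamma(5)/10^5=4!/10^5=24/100000

Answer: 3/12500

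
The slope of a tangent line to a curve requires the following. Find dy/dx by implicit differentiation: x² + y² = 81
Differentiate both sides: 2x + 2y·(dy/dx) = 0
Solve: dy/dx = -2x/(2y) = -x/y

Answer: dy/dx = -x/y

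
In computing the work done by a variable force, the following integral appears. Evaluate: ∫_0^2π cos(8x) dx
Antiderivative: sin(8x)/8
Evaluate at bounds: [sin(8·2π)/8] - [sin(8·0)/8]
=((0) - (0))/8=0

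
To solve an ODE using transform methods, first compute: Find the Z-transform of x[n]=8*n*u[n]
Z{n * u[n]} = z/(z-1)^2
By linearity: Z{8 * n * u[n]} = 8z/(z-1)^2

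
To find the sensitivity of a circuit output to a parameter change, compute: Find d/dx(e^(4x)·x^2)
Product rule: (fg)'=f'g + fg'
f=e^(4x), f'=4·e^(4x)
g=x^2, g'=2x

Answer: 4·e^(4x)·x^2 + 2·e^(4x)·x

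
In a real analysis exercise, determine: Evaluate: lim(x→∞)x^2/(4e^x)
Apply L'Hôpital 2 times (∞/∞ each time):
Eventually get 2!/(4e^x) → 0

Answer: 0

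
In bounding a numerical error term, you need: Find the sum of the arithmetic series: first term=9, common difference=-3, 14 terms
Last term: a_n=9 + (14 - 1)·-3=-30
Sum=n(a_1 + a_n)/2=14(9 + (-30))/2=-147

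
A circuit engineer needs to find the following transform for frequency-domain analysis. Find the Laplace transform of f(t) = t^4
L{t^n}=n!/s^(n+1)
L{t^4}=4!/s^5=24/s^5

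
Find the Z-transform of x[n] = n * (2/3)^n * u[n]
Using the property Z{n*a^n*u[n]}=az/(z-a)^2
With a=2/3: X(z)=(2/3)z/(z - 2/3)^2, |z| > 2/3

Answer: (2/3)z/(z - 2/3)^2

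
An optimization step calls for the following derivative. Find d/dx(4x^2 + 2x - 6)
Power rule: d/dx(ax^n) = n·a·x^(n-1)
Term by term: 8·x + 2

Answer: 8x + 2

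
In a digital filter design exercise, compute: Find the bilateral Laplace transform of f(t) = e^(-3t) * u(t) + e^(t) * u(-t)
For e^(-3t)*u(t): L = 1/(s + 3), Re(s) > -3
For e^(t)*u(-t): L = -1/(s-1), Re(s) < 1
Combined: F(s) = 1/(s + 3) - 1/(s-1), -3 < Re(s) < 1

Answer: 1/(s + 3) - 1/(s-1), ROC: -3 < Re(s) < 1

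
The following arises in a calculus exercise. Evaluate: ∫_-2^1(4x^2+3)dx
Step 1: Find antiderivative F(x)=(4/3)x^3+3x
Step 2: F(1) - F(-2)=13/3 - (-50/3)=21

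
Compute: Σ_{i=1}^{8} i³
Using formula: Σ i^3 = [n(n+1)/2]² = [8·9/2]² = 1296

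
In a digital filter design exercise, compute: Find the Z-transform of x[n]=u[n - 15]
Using the time-shift property: Z{u[n-15]}=z^(-15) * z/(z-1)
=z^(-14)/(z-1)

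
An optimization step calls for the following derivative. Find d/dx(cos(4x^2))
Chain rule: d/dx[cos(u)] = -sin(u)·u' where u = 4x^2
u' = 8x

Answer: -8x·sin(4x^2)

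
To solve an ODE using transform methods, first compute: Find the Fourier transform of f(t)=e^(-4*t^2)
The Fourier transform of a Gaussian e^(-a*t^2) is sqrt(pi/a)*e^(-omega^2/(4a)).
With a = 4: F(omega) = sqrt(pi)/2*e^(-omega^2/16)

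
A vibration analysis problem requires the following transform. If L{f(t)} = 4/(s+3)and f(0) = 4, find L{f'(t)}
L{f'(t)} = s·F(s) - f(0) = 4s/(s+3)-4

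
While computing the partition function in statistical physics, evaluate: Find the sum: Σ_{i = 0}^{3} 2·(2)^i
Geometric series: S = a(1 - r^n)/(1 - r)
a = 2, r = 2, n = 4
S = 2(1 - 16)/-1 = 30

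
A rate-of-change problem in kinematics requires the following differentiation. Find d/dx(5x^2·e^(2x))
Product rule: (fg)' = f'g + fg'
f = 5x^2, f' = 10x
g = e^(2x), g' = 2·e^(2x)

Answer: 10x·e^(2x) + 10x^2·e^(2x)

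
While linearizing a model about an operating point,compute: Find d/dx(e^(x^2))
Chain rule: d/dx[e^u]=e^u · u' where u=x^2
u'=2x

Answer: 2x·e^(x^2)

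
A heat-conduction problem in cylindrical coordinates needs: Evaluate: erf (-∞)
erf(-∞)=-1 (the error function is odd, so erf(-∞)=-erf(∞)=-1)

Answer: -1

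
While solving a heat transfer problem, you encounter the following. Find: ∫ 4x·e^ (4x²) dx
Let u = 4x², du = 8x dx
∫ (1/2)e^u du = e^u/2 + C

Answer: e^(4x²)/2 + C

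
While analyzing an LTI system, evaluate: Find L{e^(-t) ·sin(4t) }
First shifting: L{e^(at)f(t)}=F(s-a)
L{sin(4t)}=4/(s² + 16)
Shift: 4/((s + 1)² + 16)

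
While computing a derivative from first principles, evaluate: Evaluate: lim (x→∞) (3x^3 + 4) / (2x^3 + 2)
Divide numerator and denominator by x^3:
lim (3 + 4/x^3)/(2 + 2/x^3) = 3/2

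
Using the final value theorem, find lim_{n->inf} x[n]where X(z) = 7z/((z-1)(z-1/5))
Final value theorem: lim x[n] = lim_{z->1} (z-1) * X(z)
(z-1) * X(z) = 7z/(z-1/5)
As z->1: 7/(1-1/5) = 7/(4/5) = 35/4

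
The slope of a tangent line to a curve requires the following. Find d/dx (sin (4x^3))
Chain rule: d/dx[sin(u)] = cos(u)·u' where u = 4x^3
u' = 12x^2

Answer: 12x^2·cos(4x^3)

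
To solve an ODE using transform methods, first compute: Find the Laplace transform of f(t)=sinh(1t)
L{sinh(at)}=a/(s²-a²)
L{sinh(1t)}=1/(s²-1)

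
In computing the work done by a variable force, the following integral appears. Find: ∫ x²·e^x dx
Integration by parts twice:
First: u = x², dv = e^x dx => x²e^x - 2∫ xe^x dx
Second: u = x, dv = e^x dx => xe^x - e^x
Combining: x²e^x - 2xe^x + 2e^x + C

Answer: e^x(x² - 2x + 2) + C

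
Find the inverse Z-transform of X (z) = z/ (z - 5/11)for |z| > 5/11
Standard pair: z/(z-a) <-> a^n * u[n] for causal signals
With a=5/11: x[n]=(5/11)^n * u[n]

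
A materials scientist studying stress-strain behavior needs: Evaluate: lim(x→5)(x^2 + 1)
Polynomial is continuous, so substitute x = 5:
1·5^2+1 = 26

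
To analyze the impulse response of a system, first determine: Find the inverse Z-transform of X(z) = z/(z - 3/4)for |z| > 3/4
Standard pair: z/(z-a) <-> a^n * u[n] for causal signals
With a=3/4: x[n]=(3/4)^n * u[n]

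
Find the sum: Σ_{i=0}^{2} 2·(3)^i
Geometric series: S=a(1 - r^n)/(1 - r)
a=2, r=3, n=3
S=2(1-27)/-2=26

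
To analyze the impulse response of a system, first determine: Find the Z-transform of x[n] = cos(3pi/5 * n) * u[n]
Z{cos(w0 * n) * u[n]} = z(z - cos(w0))/(z^2 - 2z * cos(w0) + 1)
With w0 = 3pi/5: X(z) = z(z - cos(3pi/5))/(z^2 - 2z * cos(3pi/5) + 1)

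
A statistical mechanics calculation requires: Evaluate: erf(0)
erf(0)=0 (error function is odd and erf(0)=0 by definition)

Answer: 0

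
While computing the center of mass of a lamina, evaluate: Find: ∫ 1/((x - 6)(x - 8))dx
Partial fractions: 1/((x-6)(x-8)) = A/(x-6)+B/(x-8)
A = -1/2, B = 1/2
∫ [-1/2· 1/(x-6)+1/2· 1/(x-8)] dx
= (1/2)[ln|x-8| - ln|x-6|]+C

Answer: (1/2)·ln|(x-8)/(x-6)|+C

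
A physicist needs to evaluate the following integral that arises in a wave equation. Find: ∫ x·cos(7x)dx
By parts: u = x, dv = cos(7x) dx
du = dx, v = sin(7x)/7
= x·sin(7x)/7+cos(7x)/7²+C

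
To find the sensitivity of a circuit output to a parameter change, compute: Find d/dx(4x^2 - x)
Power rule: d/dx(ax^n)=n·a·x^(n-1)
Term by term: 8·x - 1

Answer: 8x - 1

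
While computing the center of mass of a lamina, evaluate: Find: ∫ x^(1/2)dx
Power rule: ∫ x^(1/2) dx=x^(3/2)/(3/2) + C

Answer: (2/3)·x^(3/2) + C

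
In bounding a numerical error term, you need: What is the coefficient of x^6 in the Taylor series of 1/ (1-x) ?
1/(1-x)=Σ x^n for |x|<1
All coefficients are 1

Answer: 1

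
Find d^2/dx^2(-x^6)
Apply power rule 2 times:
d^1: -6x^5
d^2: -30x^4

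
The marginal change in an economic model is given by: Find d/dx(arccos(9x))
d/dx[arccos(u)] = -u'/√(1-u²), u = 9x, u' = 9

Answer: -9/√(1-81x²)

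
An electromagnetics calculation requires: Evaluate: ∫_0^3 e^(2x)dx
Antiderivative: (1/2)e^(2x)
Evaluate: (1/2)(e^6-1)

Answer: (e^6-1)/2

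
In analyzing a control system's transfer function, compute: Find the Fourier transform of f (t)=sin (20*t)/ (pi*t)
sin(W * t)/(pi * t) = (W/pi) * sinc(W * t/pi) is the impulse response of the ideal low-pass filter with cutoff W (here W = 20).
Its Fourier transform is a rectangular function:
F(omega) = 1 for |omega| < 20, 0 otherwise

Answer: rect(omega/40) [i.e., 1 for |omega| < 20, 0 otherwise]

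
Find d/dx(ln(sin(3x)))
Chain rule: d/dx[ln(u)] = u'/u where u = sin(3x)
u' = 3cos(3x)

Answer: (3cos(3x))/(sin(3x))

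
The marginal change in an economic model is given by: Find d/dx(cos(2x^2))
Chain rule: d/dx[cos(u)]=-sin(u)·u' where u=2x^2
u'=4x

Answer: -4x·sin(2x^2)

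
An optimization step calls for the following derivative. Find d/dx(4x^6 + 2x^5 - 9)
Power rule: d/dx(ax^n)=n·a·x^(n-1)
Term by term: 24·x^5+10·x^4

Answer: 24x^5+10x^4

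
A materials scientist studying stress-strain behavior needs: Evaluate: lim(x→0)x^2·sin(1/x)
Squeeze theorem: -|x^2| ≤ x^2·sin(1/x) ≤ |x^2|
Since x^2 → 0 as x → 0, by squeeze theorem the limit is 0

Answer: 0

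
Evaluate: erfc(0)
erfc(x)=1 - erf(x); erfc(0)=1 - erf(0)=1 - 0=1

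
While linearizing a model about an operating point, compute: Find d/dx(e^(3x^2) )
Chain rule: d/dx[e^u] = e^u · u' where u = 3x^2
u' = 6x

Answer: 6x·e^(3x^2)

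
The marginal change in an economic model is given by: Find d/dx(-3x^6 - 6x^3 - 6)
Power rule: d/dx(ax^n)=n·a·x^(n-1)
Term by term: -18·x^5-18·x^2

Answer: -18x^5-18x^2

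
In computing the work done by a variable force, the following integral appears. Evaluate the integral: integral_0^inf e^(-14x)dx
integral_0^inf e^(-14x) dx = [-1/14 * e^(-14x)]_0^inf
= 0 - (-1/14) = 1/14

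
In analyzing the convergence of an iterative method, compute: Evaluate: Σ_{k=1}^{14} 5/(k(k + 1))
Partial fractions: 5/(k(k+1)) = 5/k - 5/(k+1)
Telescoping sum: 5(1-1/15) = 5·14/15

Answer: 14/3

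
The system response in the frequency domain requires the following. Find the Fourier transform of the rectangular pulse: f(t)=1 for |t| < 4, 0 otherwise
F(omega) = integral from -4 to 4 of e^(-j * omega * t) dt
= 2 * sin(4 * omega)/omega = 8 * sinc(4 * omega/pi)

Answer: 2 * sin(4 * omega)/omega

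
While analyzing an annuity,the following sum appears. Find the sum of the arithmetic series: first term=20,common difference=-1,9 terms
Last term: a_n = 20 + (9 - 1)·-1 = 12
Sum = n(a_1 + a_n)/2 = 9(20 + 12)/2 = 144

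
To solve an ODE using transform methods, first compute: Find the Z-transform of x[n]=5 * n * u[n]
Z{n * u[n]}=z/(z-1)^2
By linearity: Z{5 * n * u[n]}=5z/(z-1)^2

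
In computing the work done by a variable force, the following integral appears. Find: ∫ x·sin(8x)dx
By parts: u = x, dv = sin(8x) dx
du = dx, v = -cos(8x)/8
= -x·cos(8x)/8 + sin(8x)/8² + C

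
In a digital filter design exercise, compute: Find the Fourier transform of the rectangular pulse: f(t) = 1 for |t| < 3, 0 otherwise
F(omega)=integral from -3 to 3 of e^(-j * omega * t) dt
=2 * sin(3 * omega)/omega=6 * sinc(3 * omega/pi)

Answer: 2 * sin(3 * omega)/omega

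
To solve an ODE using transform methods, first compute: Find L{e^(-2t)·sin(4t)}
First shifting: L{e^(at)f(t)}=F(s-a)
L{sin(4t)}=4/(s²+16)
Shift: 4/((s+2)²+16)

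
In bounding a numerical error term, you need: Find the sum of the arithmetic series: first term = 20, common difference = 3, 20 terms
Last term: a_n=20+(20-1)·3=77
Sum=n(a_1+a_n)/2=20(20+77)/2=970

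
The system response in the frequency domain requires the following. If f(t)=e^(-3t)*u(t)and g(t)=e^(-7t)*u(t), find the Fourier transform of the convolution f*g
By the convolution theorem: F{f * g} = F(omega) * G(omega)
F(omega) = 1/(3+j * omega), G(omega) = 1/(7+j * omega)
F{f * g} = 1/((3+j * omega)(7+j * omega))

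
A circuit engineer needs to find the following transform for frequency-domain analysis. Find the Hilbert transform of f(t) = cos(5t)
The Hilbert transform shifts each frequency component by -pi/2.
H{cos(wt)}=sin(wt)
With w=5: H{cos(5t)}=sin(5t)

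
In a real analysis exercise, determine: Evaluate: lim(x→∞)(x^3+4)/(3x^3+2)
Divide numerator and denominator by x^3:
lim (1 + 4/x^3)/(3 + 2/x^3) = 1/3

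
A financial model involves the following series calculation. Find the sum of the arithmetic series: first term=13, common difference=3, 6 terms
Last term: a_n = 13+(6-1)·3 = 28
Sum = n(a_1+a_n)/2 = 6(13+28)/2 = 123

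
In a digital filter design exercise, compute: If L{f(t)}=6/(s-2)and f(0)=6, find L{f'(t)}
L{f'(t)} = s·F(s) - f(0) = 6s/(s-2)-6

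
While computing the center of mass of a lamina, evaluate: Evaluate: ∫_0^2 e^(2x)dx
Antiderivative: (1/2)e^(2x)
Evaluate: (1/2)(e^4 - 1)

Answer: (e^4 - 1)/2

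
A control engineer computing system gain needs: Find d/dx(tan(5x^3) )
Chain rule: d/dx[tan(u)]=sec²(u)·u' where u=5x^3
u'=15x^2

Answer: 15x^2·sec²(5x^3)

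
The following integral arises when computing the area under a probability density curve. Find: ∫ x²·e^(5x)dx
Integration by parts twice:
First: u=x², dv=e^(5x) dx => x²e^(5x)/5 - (2/5)∫ xe^(5x) dx
Second (∫ xe^(5x) dx): xe^(5x)/5 - e^(5x)/25
Combining: e^(5x)(x²/5 - 2x/25 + 2/125) + C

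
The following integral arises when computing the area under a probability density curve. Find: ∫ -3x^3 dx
Using power rule: ∫ -3x^3 dx = -3/4 x^4+C = (-3/4)x^4+C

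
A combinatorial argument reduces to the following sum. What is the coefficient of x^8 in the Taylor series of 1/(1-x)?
1/(1-x) = Σ x^n for |x|<1
All coefficients are 1

Answer: 1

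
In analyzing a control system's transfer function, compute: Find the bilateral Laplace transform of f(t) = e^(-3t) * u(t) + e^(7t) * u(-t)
For e^(-3t)*u(t): L = 1/(s + 3), Re(s) > -3
For e^(7t)*u(-t): L = -1/(s-7), Re(s) < 7
Combined: F(s) = 1/(s + 3) - 1/(s-7), -3 < Re(s) < 7

Answer: 1/(s + 3) - 1/(s-7), ROC: -3 < Re(s) < 7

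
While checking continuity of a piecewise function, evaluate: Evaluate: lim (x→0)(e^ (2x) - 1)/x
L'Hôpital (0/0): lim 2e^(2x)/1=2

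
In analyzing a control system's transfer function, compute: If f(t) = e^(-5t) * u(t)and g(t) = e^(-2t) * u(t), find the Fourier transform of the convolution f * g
By the convolution theorem: F{f*g} = F(omega)*G(omega)
F(omega) = 1/(5+j*omega), G(omega) = 1/(2+j*omega)
F{f*g} = 1/((5+j*omega)(2+j*omega))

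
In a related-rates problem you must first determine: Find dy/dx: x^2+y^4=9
Differentiate: 2x + 4y^3·(dy/dx)=0
dy/dx=-2x/(4y^3)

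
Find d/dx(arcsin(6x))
d/dx[arcsin(u)] = u'/√(1-u²), u = 6x, u' = 6

Answer: 6/√(1 - 36x²)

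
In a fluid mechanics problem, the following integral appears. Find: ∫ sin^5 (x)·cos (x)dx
Let u = sin(x), du = cos(x) dx
∫ u^5 du = u^6/6 + C

Answer: sin^6(x)/6 + C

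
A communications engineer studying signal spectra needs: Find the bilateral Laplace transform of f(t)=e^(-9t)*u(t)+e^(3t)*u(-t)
For e^(-9t)*u(t): L = 1/(s + 9), Re(s) > -9
For e^(3t)*u(-t): L = -1/(s-3), Re(s) < 3
Combined: F(s) = 1/(s + 9) - 1/(s-3), -9 < Re(s) < 3

Answer: 1/(s + 9) - 1/(s-3), ROC: -9 < Re(s) < 3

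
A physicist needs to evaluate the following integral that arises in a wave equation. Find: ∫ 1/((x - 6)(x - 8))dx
Partial fractions: 1/((x-6)(x-8)) = A/(x-6) + B/(x-8)
A = -1/2, B = 1/2
∫ [-1/2· 1/(x-6) + 1/2· 1/(x-8)] dx
= (1/2)[ln|x-8| - ln|x-6|] + C

Answer: (1/2)·ln|(x-8)/(x-6)| + C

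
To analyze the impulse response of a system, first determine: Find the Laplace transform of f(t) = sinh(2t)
L{sinh(at)}=a/(s²-a²)
L{sinh(2t)}=2/(s²-4)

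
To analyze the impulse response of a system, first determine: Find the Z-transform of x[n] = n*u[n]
Standard pair: Z{n*u[n]} = z/(z-1)^2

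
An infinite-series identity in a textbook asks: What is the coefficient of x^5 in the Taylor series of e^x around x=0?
Taylor series of e^x=Σ x^n/n!
Coefficient of x^5=1/5!=1/120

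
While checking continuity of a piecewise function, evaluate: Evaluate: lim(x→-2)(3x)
Polynomial is continuous, so substitute x=-2:
3·(-2)=-6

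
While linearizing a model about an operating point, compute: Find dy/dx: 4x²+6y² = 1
Differentiate: 8x+12y·(dy/dx)=0
dy/dx=-8x/(12y)=-(2/3)·(x/y)

Answer: dy/dx=-(2/3)·(x/y)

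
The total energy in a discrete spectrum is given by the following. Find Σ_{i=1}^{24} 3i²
=3·n(n + 1)(2n + 1)/6=3·24·25·49/6=14700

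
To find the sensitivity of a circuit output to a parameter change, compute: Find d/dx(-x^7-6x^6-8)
Power rule: d/dx(ax^n)=n·a·x^(n-1)
Term by term: -7·x^6 - 36·x^5

Answer: -7x^6 - 36x^5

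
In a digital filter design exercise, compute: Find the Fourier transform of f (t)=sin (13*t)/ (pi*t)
sin(W * t)/(pi * t) = (W/pi) * sinc(W * t/pi) is the impulse response of the ideal low-pass filter with cutoff W (here W = 13).
Its Fourier transform is a rectangular function:
F(omega) = 1 for |omega| < 13, 0 otherwise

Answer: rect(omega/26) [i.e., 1 for |omega| < 13, 0 otherwise]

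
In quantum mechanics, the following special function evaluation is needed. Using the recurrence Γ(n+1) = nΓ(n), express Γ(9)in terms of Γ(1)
Γ(9) = 8Γ(8) = 8·7Γ(7) = ... = 8!·Γ(1) = 40320·Γ(1)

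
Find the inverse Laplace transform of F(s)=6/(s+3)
L^(-1){6/(s-a)}=c·e^(at)
Here a=-3, c=6

Answer: 6e^(-3t)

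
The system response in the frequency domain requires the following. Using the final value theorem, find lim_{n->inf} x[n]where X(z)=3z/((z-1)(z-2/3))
Final value theorem: lim x[n]=lim_{z->1} (z-1)*X(z)
(z-1)*X(z)=3z/(z-2/3)
As z->1: 3/(1 - 2/3)=3/(1/3)=9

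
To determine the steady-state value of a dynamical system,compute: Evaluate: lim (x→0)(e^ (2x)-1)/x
L'Hôpital (0/0): lim 2e^(2x)/1=2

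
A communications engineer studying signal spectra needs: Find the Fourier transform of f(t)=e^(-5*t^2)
The Fourier transform of a Gaussian e^(-a * t^2) is sqrt(pi/a) * e^(-omega^2/(4a)).
With a=5: F(omega)=sqrt(pi/5) * e^(-omega^2/20)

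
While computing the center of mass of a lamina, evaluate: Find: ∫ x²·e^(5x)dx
Integration by parts twice:
First: u = x², dv = e^(5x) dx => x²e^(5x)/5 - (2/5)∫ xe^(5x) dx
Second (∫ xe^(5x) dx): xe^(5x)/5 - e^(5x)/25
Combining: e^(5x)(x²/5-2x/25+2/125)+C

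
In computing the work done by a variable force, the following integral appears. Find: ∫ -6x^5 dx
Using power rule: ∫ -6x^5 dx = -6/6 x^6+C = -x^6+C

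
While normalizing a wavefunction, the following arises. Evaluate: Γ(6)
Γ(n)=(n-1)! for positive integers
Γ(6)=5!=120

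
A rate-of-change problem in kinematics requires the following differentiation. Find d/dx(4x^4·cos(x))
Product rule: (fg)'=f'g+fg'
f=4x^4, f'=16x^3
g=cos(x), g'=-sin(x)

Answer: 16x^3·cos(x)-4x^4·sin(x)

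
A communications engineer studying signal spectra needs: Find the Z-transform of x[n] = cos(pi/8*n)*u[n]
Z{cos(w0*n)*u[n]} = z(z - cos(w0))/(z^2-2z*cos(w0)+1)
With w0 = pi/8: X(z) = z(z - cos(pi/8))/(z^2-2z*cos(pi/8)+1)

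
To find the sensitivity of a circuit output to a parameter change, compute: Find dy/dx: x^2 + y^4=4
Differentiate: 2x + 4y^3·(dy/dx)=0
dy/dx=-2x/(4y^3)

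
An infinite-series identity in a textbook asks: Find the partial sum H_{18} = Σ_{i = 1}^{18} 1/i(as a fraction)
H_18 = 1 + 1/2 + 1/3 + ... + 1/18
= 14274301/4084080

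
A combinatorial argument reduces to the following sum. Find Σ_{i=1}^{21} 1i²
= 1·n(n+1)(2n+1)/6 = 1·21·22·43/6 = 3311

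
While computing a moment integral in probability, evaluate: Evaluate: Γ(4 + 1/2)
Γ(n + 1/2)=(2n)!√π/(4^n·n!)
=40320√π/(256·24)=(105/16)·√π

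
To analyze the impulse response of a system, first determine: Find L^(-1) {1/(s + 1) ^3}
L^(-1){1/(s-a)^n}=t^(n-1)·e^(at)/(n-1)!
Here a=-1, n=3: t^2·e^(-t)/2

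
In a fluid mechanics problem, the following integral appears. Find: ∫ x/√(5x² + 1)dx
Let u = 5x²+1, du = 10x dx
∫ (1/10)·u^(-1/2) du = √u/5+C

Answer: √(5x²+1)/5+C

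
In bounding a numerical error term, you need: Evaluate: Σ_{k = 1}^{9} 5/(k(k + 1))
Partial fractions: 5/(k(k + 1))=5/k - 5/(k + 1)
Telescoping sum: 5(1 - 1/10)=5·9/10

Answer: 9/2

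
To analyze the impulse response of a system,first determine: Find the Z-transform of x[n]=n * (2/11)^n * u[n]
Using the property Z{n*a^n*u[n]}=az/(z-a)^2
With a=2/11: X(z)=(2/11)z/(z - 2/11)^2, |z| > 2/11

Answer: (2/11)z/(z - 2/11)^2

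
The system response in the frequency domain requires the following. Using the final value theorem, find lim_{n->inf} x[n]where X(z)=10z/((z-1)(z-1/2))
Final value theorem: lim x[n]=lim_{z->1} (z-1)*X(z)
(z-1)*X(z)=10z/(z-1/2)
As z->1: 10/(1 - 1/2)=10/(1/2)=20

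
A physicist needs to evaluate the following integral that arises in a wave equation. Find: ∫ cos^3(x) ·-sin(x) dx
Let u = cos(x), du = -sin(x) dx
∫ u^3 du = u^4/4+C

Answer: cos^4(x)/4+C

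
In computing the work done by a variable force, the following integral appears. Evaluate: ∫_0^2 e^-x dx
Antiderivative: -e^-x
Evaluate: -(e^-2 - 1)

Answer: (e^-2 - 1)/(-1)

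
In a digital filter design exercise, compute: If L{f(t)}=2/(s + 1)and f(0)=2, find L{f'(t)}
L{f'(t)}=s·F(s) - f(0)=2s/(s + 1) - 2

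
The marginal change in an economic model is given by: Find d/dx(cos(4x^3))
Chain rule: d/dx[cos(u)] = -sin(u)·u' where u = 4x^3
u' = 12x^2

Answer: -12x^2·sin(4x^3)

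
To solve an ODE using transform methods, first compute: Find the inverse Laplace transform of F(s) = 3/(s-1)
L^(-1){3/(s-a)}=c·e^(at)
Here a=1, c=3

Answer: 3e^(t)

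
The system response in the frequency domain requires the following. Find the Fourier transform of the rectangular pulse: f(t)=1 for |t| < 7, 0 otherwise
F(omega)=integral from -7 to 7 of e^(-j * omega * t) dt
=2 * sin(7 * omega)/omega=14 * sinc(7 * omega/pi)

Answer: 2 * sin(7 * omega)/omega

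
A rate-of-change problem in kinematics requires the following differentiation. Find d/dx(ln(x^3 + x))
Chain rule: d/dx[ln(u)] = u'/u where u = x^3 + x
u' = 3x^2 + 1

Answer: (3x^2 + 1)/(x^3 + x)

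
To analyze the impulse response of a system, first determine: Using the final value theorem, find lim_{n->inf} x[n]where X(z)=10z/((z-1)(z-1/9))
Final value theorem: lim x[n]=lim_{z->1} (z-1) * X(z)
(z-1) * X(z)=10z/(z-1/9)
As z->1: 10/(1 - 1/9)=10/(8/9)=45/4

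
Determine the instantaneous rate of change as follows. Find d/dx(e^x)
Chain rule: d/dx[e^u]=e^u · u' where u=x
u'=1

Answer: 1·e^x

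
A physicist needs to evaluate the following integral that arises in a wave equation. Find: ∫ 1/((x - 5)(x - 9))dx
Partial fractions: 1/((x-5)(x-9))=A/(x-5)+B/(x-9)
A=-1/4, B=1/4
∫ [-1/4· 1/(x-5)+1/4· 1/(x-9)] dx
=(1/4)[ln|x-9| - ln|x-5|]+C

Answer: (1/4)·ln|(x-9)/(x-5)|+C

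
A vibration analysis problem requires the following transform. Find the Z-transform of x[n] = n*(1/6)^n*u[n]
Using the property Z{n*a^n*u[n]} = az/(z-a)^2
With a = 1/6: X(z) = (1/6)z/(z - 1/6)^2, |z| > 1/6

Answer: (1/6)z/(z - 1/6)^2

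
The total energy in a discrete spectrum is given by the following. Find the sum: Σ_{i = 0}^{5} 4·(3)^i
Geometric series: S=a(1 - r^n)/(1 - r)
a=4, r=3, n=6
S=4(1-729)/-2=1456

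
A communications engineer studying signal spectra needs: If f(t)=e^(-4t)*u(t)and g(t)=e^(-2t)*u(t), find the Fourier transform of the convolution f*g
By the convolution theorem: F{f*g} = F(omega)*G(omega)
F(omega) = 1/(4 + j*omega), G(omega) = 1/(2 + j*omega)
F{f*g} = 1/((4 + j*omega)(2 + j*omega))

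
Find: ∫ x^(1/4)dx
Power rule: ∫ x^(1/4) dx = x^(5/4)/(5/4)+C

Answer: (4/5)·x^(5/4)+C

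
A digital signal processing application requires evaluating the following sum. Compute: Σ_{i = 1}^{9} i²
Using formula: Σ i^2=n(n+1)(2n+1)/6=9·10·19/6=285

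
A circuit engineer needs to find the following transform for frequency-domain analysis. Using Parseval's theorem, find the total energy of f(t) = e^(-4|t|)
Parseval's theorem: E = integral |f(t)|^2 dt = (1/2pi) integral |F(omega)|^2 domega
E = integral_{-inf}^{inf} e^(-8|t|) dt = 2 * integral_0^inf e^(-8t) dt = 2/(2 * 4) = 1/4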